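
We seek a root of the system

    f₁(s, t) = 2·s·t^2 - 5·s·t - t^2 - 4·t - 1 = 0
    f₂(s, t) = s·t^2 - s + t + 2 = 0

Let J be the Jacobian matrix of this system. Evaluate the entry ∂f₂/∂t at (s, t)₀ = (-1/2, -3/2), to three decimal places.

2.500

∂f₂/∂t = 2·s·t + 1.
At (-1/2, -3/2) this is 2.500.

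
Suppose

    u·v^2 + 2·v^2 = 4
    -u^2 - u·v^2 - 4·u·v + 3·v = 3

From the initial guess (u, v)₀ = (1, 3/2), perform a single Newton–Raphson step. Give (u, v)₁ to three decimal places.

(0.294, 1.371)

At (1, 3/2): F = (2.750, -7.750).
Jacobian J = [[v^2, 2·u·v + 4·v], [-2·u - v^2 - 4·v, -2·u·v - 4·u + 3]].
At the point, J = [[2.250, 9.000], [-10.250, -4.000]] (det J = 83.250).
Solving J·Δ = −F gives Δ = (-0.706, -0.129).
Then the next iterate is (u, v)₁ = (0.294, 1.371).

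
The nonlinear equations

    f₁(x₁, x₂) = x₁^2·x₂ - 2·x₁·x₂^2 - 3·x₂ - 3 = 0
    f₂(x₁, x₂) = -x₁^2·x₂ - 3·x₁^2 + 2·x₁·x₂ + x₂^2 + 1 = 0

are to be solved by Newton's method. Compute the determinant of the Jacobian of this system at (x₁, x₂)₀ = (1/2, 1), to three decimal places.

-12.250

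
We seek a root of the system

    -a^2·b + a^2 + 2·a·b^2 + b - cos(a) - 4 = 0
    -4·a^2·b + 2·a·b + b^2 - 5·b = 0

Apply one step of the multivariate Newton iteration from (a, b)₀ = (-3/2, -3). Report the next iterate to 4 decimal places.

(-0.7720, -1.7207)

At (-3/2, -3): F = (-25.070737, 60.0000).
Jacobian J = [[-2·a·b + 2·a + 2·b^2 + sin(a), -a^2 + 4·a·b + 1], [-8·a·b + 2·b, -4·a^2 + 2·a + 2·b - 5]].
At the point, J = [[5.002505, 16.7500], [-42.0000, -23.0000]] (det J = 588.442385).
Solving J·Δ = −F gives Δ = (0.7280, 1.2793).
Then the next iterate is (a, b)₁ = (-0.7720, -1.7207).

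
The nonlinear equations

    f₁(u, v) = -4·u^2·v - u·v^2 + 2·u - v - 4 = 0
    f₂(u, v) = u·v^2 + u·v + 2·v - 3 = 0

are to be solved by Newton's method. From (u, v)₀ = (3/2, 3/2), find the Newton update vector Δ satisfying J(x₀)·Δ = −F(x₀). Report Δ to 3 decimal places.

(-0.802, -0.327)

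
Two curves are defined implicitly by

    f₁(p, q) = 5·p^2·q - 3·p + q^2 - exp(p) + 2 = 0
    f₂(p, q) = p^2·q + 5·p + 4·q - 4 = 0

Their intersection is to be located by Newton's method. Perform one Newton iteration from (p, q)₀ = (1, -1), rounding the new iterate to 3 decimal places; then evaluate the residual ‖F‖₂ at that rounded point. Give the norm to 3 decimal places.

At (1, -1): F = (-7.71828, -4.000).
Jacobian J = [[10·p·q - exp(p) - 3, 5·p^2 + 2·q], [2·p·q + 5, p^2 + 4]].
At the point, J = [[-15.71828, 3.000], [3.000, 5.000]] (det J = -87.59141).
Solving J·Δ = −F gives Δ = (-0.304, 0.982).
Then the next iterate is (p, q)₁ = (0.696, -0.018).
Re-evaluating at (0.696, -0.018): F = (-2.13699, -0.60072), so ‖F‖₂ = 2.220.

2.220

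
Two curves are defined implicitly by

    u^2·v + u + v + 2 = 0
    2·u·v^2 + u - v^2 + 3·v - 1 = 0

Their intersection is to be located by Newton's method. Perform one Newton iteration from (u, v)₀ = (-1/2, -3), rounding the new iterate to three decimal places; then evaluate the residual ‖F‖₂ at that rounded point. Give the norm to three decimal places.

At (-1/2, -3): F = (-2.250, -28.500).
Jacobian J = [[2·u·v + 1, u^2 + 1], [2·v^2 + 1, 4·u·v - 2·v + 3]].
At the point, J = [[4.000, 1.250], [19.000, 15.000]] (det J = 36.250).
Solving J·Δ = −F gives Δ = (-0.052, 1.966).
Then the next iterate is (u, v)₁ = (-0.552, -1.034).
Re-evaluating at (-0.552, -1.034): F = (0.09894, -6.90350), so ‖F‖₂ = 6.904.

6.904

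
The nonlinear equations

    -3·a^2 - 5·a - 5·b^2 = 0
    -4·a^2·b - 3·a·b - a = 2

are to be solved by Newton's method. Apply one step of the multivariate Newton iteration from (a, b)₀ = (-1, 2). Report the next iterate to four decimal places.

(-0.7654, 1.1117)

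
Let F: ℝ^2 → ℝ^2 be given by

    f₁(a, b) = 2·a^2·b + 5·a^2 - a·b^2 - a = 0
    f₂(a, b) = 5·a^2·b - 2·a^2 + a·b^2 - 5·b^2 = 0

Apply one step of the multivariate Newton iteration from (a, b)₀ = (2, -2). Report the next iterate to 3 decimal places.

(0.857, -1.696)

At (2, -2): F = (-6.000, -60.000).
Jacobian J = [[4·a·b + 10·a - b^2 - 1, 2·a^2 - 2·a·b], [10·a·b - 4·a + b^2, 5·a^2 + 2·a·b - 10·b]].
At the point, J = [[-1.000, 16.000], [-44.000, 32.000]] (det J = 672.000).
Solving J·Δ = −F gives Δ = (-1.143, 0.304).
Then the next iterate is (a, b)₁ = (0.857, -1.696).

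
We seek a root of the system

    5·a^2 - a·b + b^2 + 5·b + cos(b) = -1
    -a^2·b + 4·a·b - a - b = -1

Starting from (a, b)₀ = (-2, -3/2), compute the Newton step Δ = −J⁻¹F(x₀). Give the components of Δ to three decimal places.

(0.914, 0.817)

At (-2, -3/2): F = (12.82074, 22.500).
Jacobian J = [[10·a - b, -a + 2·b - sin(b) + 5], [-2·a·b + 4·b - 1, -a^2 + 4·a - 1]].
At the point, J = [[-18.500, 4.99749], [-13.000, -13.000]] (det J = 305.46743).
Solving J·Δ = −F gives Δ = (0.914, 0.817).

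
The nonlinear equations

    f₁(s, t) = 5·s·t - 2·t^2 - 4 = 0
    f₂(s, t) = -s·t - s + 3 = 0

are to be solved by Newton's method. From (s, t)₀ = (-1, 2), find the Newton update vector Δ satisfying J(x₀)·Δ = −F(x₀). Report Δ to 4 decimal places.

(1.9310, -0.2069)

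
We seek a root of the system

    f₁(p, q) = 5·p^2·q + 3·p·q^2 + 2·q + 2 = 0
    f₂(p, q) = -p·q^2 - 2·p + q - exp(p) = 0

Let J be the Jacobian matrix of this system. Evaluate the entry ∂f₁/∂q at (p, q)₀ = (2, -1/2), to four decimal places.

16.0000

∂f₁/∂q = 5·p^2 + 6·p·q + 2.
At (2, -1/2) this is 16.0000.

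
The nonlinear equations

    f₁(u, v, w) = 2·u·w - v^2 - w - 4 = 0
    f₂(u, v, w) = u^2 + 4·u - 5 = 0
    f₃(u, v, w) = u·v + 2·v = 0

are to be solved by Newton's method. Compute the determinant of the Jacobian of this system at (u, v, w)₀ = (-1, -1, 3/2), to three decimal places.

J = [[2·w, -2·v, 2·u - 1], [2·u + 4, 0, 0], [v, u + 2, 0]].
At the point, J = [[3.000, 2.000, -3.000], [2.000, 0.000, 0.000], [-1.000, 1.000, 0.000]].
det J = -6.000.

-6.000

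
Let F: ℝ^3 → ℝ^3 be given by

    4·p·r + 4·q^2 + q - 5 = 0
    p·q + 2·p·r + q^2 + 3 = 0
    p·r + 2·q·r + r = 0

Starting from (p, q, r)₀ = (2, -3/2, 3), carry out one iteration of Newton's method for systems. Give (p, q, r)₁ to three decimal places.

At (2, -3/2, 3): F = (26.500, 14.250, 0.000).
Jacobian J = [[4·r, 8·q + 1, 4·p], [q + 2·r, p + 2·q, 2·p], [r, 2·r, p + 2·q + 1]].
At the point, J = [[12.000, -11.000, 8.000], [4.500, -1.000, 4.000], [3.000, 6.000, 0.000]] (det J = -180.000).
Solving J·Δ = −F gives Δ = (0.267, -0.133, -3.896).
Then the next iterate is (p, q, r)₁ = (2.267, -1.633, -0.896).

(2.267, -1.633, -0.896)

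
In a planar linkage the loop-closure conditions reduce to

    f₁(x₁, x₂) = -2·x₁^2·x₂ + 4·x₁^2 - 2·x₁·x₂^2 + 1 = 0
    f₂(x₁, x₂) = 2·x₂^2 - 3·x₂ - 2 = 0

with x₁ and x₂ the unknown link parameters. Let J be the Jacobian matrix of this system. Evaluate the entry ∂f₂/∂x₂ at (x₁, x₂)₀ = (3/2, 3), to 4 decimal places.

9.0000

∂f₂/∂x₂ = 4·x₂ - 3.
At (3/2, 3) this is 9.0000.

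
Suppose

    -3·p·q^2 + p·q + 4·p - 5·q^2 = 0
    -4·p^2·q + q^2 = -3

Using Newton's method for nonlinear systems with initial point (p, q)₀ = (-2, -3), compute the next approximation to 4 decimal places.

At (-2, -3): F = (7.0000, 60.0000).
Jacobian J = [[-3·q^2 + q + 4, -6·p·q + p - 10·q], [-8·p·q, -4·p^2 + 2·q]].
At the point, J = [[-26.0000, -8.0000], [-48.0000, -22.0000]] (det J = 188.0000).
Solving J·Δ = −F gives Δ = (-1.7340, 6.5106).
Then the next iterate is (p, q)₁ = (-3.7340, 3.5106).

(-3.7340, 3.5106)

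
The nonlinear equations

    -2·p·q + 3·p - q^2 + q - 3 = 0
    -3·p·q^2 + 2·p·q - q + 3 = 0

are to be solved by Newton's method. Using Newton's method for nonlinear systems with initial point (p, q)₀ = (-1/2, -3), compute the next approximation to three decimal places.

(-0.709, -0.327)

At (-1/2, -3): F = (-19.500, 22.500).
Jacobian J = [[-2·q + 3, -2·p - 2·q + 1], [-3·q^2 + 2·q, -6·p·q + 2·p - 1]].
At the point, J = [[9.000, 8.000], [-33.000, -11.000]] (det J = 165.000).
Solving J·Δ = −F gives Δ = (-0.209, 2.673).
Then the next iterate is (p, q)₁ = (-0.709, -0.327).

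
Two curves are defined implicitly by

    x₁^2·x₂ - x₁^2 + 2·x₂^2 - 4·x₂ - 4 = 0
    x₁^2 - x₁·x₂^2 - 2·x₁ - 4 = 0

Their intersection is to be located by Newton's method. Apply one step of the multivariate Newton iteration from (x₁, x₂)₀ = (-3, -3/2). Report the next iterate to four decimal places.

At (-3, -3/2): F = (-16.0000, 17.7500).
Jacobian J = [[2·x₁·x₂ - 2·x₁, x₁^2 + 4·x₂ - 4], [2·x₁ - x₂^2 - 2, -2·x₁·x₂]].
At the point, J = [[15.0000, -1.0000], [-10.2500, -9.0000]] (det J = -145.2500).
Solving J·Δ = −F gives Δ = (1.1136, 0.7040).
Then the next iterate is (x₁, x₂)₁ = (-1.8864, -0.7960).

(-1.8864, -0.7960)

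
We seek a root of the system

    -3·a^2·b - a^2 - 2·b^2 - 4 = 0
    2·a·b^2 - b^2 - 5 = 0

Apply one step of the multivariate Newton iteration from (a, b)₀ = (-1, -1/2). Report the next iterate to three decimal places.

(-8.100, 2.600)

At (-1, -1/2): F = (-4.000, -5.750).
Jacobian J = [[-6·a·b - 2·a, -3·a^2 - 4·b], [2·b^2, 4·a·b - 2·b]].
At the point, J = [[-1.000, -1.000], [0.500, 3.000]] (det J = -2.500).
Solving J·Δ = −F gives Δ = (-7.100, 3.100).
Then the next iterate is (a, b)₁ = (-8.100, 2.600).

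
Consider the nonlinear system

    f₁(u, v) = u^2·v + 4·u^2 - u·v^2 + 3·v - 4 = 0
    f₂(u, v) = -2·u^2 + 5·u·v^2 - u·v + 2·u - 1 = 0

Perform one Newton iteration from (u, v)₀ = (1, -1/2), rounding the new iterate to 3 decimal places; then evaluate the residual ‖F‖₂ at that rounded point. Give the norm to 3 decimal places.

0.360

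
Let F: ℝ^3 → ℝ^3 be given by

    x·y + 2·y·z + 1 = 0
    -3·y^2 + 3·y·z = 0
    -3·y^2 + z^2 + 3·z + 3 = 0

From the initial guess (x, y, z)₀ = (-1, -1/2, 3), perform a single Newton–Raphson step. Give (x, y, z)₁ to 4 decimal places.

(2.1000, -0.3500, 0.7000)

At (-1, -1/2, 3): F = (-1.5000, -5.2500, 20.2500).
Jacobian J = [[y, x + 2·z, 2·y], [0, -6·y + 3·z, 3·y], [0, -6·y, 2·z + 3]].
At the point, J = [[-0.5000, 5.0000, -1.0000], [0.0000, 12.0000, -1.5000], [0.0000, 3.0000, 9.0000]] (det J = -56.2500).
Solving J·Δ = −F gives Δ = (3.1000, 0.1500, -2.3000).
Then the next iterate is (x, y, z)₁ = (2.1000, -0.3500, 0.7000).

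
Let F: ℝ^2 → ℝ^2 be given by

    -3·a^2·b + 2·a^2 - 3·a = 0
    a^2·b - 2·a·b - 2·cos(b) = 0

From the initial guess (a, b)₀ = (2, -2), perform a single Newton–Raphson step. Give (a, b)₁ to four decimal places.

(1.6298, -0.7280)

At (2, -2): F = (26.0000, 0.832294).
Jacobian J = [[-6·a·b + 4·a - 3, -3·a^2], [2·a·b - 2·b, a^2 - 2·a + 2·sin(b)]].
At the point, J = [[29.0000, -12.0000], [-4.0000, -1.818595]] (det J = -100.739251).
Solving J·Δ = −F gives Δ = (-0.3702, 1.2720).
Then the next iterate is (a, b)₁ = (1.6298, -0.7280).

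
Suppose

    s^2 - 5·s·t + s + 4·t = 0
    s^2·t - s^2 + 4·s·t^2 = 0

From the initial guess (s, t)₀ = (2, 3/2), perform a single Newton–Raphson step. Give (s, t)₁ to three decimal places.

At (2, 3/2): F = (-3.000, 20.000).
Jacobian J = [[2·s - 5·t + 1, -5·s + 4], [2·s·t - 2·s + 4·t^2, s^2 + 8·s·t]].
At the point, J = [[-2.500, -6.000], [11.000, 28.000]] (det J = -4.000).
Solving J·Δ = −F gives Δ = (9.000, -4.250).
Then the next iterate is (s, t)₁ = (11.000, -2.750).

(11.000, -2.750)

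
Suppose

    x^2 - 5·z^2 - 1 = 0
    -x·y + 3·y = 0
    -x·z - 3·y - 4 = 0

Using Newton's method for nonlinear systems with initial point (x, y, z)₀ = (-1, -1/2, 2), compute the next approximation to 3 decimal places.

(-2.739, 0.217, 1.174)

At (-1, -1/2, 2): F = (-20.000, -2.000, -0.500).
Jacobian J = [[2·x, 0, -10·z], [-y, -x + 3, 0], [-z, -3, -x]].
At the point, J = [[-2.000, 0.000, -20.000], [0.500, 4.000, 0.000], [-2.000, -3.000, 1.000]] (det J = -138.000).
Solving J·Δ = −F gives Δ = (-1.739, 0.717, -0.826).
Then the next iterate is (x, y, z)₁ = (-2.739, 0.217, 1.174).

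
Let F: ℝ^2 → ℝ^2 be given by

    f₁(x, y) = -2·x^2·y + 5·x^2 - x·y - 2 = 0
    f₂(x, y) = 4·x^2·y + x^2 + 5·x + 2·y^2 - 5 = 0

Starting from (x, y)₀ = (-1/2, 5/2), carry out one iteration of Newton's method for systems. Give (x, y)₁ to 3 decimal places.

(-0.800, 1.632)

At (-1/2, 5/2): F = (-0.750, 7.750).
Jacobian J = [[-4·x·y + 10·x - y, -2·x^2 - x], [8·x·y + 2·x + 5, 4·x^2 + 4·y]].
At the point, J = [[-2.500, 0.000], [-6.000, 11.000]] (det J = -27.500).
Solving J·Δ = −F gives Δ = (-0.300, -0.868).
Then the next iterate is (x, y)₁ = (-0.800, 1.632).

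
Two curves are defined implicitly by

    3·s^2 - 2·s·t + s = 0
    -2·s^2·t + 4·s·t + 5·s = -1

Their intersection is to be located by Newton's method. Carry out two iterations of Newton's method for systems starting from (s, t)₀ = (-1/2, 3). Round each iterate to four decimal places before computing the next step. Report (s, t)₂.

At (-1/2, 3): F = (3.2500, -9.0000).
Jacobian J = [[6·s - 2·t + 1, -2·s], [-4·s·t + 4·t + 5, -2·s^2 + 4·s]].
At the point, J = [[-8.0000, 1.0000], [23.0000, -2.5000]] (det J = -3.0000).
Solving J·Δ = −F gives Δ = (0.2917, -0.9167).
Then the next iterate is (s, t)₁ = (-0.2083, 2.0833).
Round to (-0.2083, 2.0833) and repeat: F = (0.789769, -1.958090), J = [[-4.4164, 0.4166], [15.069006, -0.919978]].
Δ = (0.0403, -1.4689), so (s, t)₂ = (-0.1680, 0.6144).

(-0.1680, 0.6144)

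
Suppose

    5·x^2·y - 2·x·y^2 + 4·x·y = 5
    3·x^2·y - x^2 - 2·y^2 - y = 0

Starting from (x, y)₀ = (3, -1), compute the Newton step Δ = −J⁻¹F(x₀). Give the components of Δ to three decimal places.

At (3, -1): F = (-68.000, -37.000).
Jacobian J = [[10·x·y - 2·y^2 + 4·y, 5·x^2 - 4·x·y + 4·x], [6·x·y - 2·x, 3·x^2 - 4·y - 1]].
At the point, J = [[-36.000, 69.000], [-24.000, 30.000]] (det J = 576.000).
Solving J·Δ = −F gives Δ = (-0.891, 0.521).

(-0.891, 0.521)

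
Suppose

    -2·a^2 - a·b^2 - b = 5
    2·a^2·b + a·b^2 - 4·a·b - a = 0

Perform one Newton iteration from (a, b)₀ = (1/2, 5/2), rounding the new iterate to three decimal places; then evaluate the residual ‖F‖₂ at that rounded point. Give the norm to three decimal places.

23.870

At (1/2, 5/2): F = (-11.125, -1.125).
Jacobian J = [[-4·a - b^2, -2·a·b - 1], [4·a·b + b^2 - 4·b - 1, 2·a^2 + 2·a·b - 4·a]].
At the point, J = [[-8.250, -3.500], [0.250, 1.000]] (det J = -7.375).
Solving J·Δ = −F gives Δ = (-2.042, 1.636).
Then the next iterate is (a, b)₁ = (-1.542, 4.136).
Re-evaluating at (-1.542, 4.136): F = (12.48669, 20.34349), so ‖F‖₂ = 23.870.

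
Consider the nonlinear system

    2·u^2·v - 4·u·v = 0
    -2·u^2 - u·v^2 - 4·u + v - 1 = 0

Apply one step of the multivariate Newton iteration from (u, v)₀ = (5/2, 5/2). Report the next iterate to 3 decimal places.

(2.662, -0.969)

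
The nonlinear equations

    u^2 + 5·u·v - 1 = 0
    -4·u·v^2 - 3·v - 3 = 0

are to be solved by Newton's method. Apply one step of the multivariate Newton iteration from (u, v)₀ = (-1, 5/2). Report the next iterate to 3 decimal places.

At (-1, 5/2): F = (-12.500, 14.500).
Jacobian J = [[2·u + 5·v, 5·u], [-4·v^2, -8·u·v - 3]].
At the point, J = [[10.500, -5.000], [-25.000, 17.000]] (det J = 53.500).
Solving J·Δ = −F gives Δ = (2.617, 2.995).
Then the next iterate is (u, v)₁ = (1.617, 5.495).

(1.617, 5.495)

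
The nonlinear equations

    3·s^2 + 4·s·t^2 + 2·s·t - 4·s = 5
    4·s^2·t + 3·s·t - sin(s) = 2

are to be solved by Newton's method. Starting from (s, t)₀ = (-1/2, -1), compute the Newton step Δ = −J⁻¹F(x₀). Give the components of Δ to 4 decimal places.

(-2.1975, -2.5792)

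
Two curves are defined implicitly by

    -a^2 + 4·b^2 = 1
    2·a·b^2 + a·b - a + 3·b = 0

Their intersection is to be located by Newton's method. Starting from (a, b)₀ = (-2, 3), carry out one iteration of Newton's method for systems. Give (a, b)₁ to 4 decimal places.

At (-2, 3): F = (31.0000, -31.0000).
Jacobian J = [[-2·a, 8·b], [2·b^2 + b - 1, 4·a·b + a + 3]].
At the point, J = [[4.0000, 24.0000], [20.0000, -23.0000]] (det J = -572.0000).
Solving J·Δ = −F gives Δ = (0.0542, -1.3007).
Then the next iterate is (a, b)₁ = (-1.9458, 1.6993).

(-1.9458, 1.6993)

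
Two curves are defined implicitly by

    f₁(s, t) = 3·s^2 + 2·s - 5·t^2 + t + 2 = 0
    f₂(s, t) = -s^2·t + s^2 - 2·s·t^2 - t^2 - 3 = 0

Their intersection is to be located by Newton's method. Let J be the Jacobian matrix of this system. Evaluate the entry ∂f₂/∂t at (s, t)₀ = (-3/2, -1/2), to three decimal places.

-4.250

∂f₂/∂t = -s^2 - 4·s·t - 2·t.
At (-3/2, -1/2) this is -4.250.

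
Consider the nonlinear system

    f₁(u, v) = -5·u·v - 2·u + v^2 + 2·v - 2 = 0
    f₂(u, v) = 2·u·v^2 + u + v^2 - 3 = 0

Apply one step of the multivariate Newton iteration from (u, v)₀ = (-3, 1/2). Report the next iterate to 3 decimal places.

(11.833, 3.500)

At (-3, 1/2): F = (12.750, -7.250).
Jacobian J = [[-5·v - 2, -5·u + 2·v + 2], [2·v^2 + 1, 4·u·v + 2·v]].
At the point, J = [[-4.500, 18.000], [1.500, -5.000]] (det J = -4.500).
Solving J·Δ = −F gives Δ = (14.833, 3.000).
Then the next iterate is (u, v)₁ = (11.833, 3.500).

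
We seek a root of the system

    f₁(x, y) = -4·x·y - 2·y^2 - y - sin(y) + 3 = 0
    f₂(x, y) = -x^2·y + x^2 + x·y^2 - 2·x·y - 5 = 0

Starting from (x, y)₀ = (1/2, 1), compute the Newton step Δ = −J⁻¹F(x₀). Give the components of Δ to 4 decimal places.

At (1/2, 1): F = (-2.841471, -5.5000).
Jacobian J = [[-4·y, -4·x - 4·y - cos(y) - 1], [-2·x·y + 2·x + y^2 - 2·y, -x^2 + 2·x·y - 2·x]].
At the point, J = [[-4.0000, -7.540302], [-1.0000, -0.2500]] (det J = -6.540302).
Solving J·Δ = −F gives Δ = (-6.2323, 2.9293).

(-6.2323, 2.9293)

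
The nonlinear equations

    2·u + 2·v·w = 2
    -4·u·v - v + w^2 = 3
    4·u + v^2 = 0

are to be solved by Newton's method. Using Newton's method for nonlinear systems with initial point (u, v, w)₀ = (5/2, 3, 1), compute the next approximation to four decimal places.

(2.2841, -0.0227, 0.5795)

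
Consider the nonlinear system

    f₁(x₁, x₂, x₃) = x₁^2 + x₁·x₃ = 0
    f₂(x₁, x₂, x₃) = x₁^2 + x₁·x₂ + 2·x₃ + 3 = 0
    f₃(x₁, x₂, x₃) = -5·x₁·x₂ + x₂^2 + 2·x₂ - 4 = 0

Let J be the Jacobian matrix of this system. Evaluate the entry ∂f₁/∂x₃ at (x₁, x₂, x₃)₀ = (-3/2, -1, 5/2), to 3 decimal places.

∂f₁/∂x₃ = x₁.
At (-3/2, -1, 5/2) this is -1.500.

-1.500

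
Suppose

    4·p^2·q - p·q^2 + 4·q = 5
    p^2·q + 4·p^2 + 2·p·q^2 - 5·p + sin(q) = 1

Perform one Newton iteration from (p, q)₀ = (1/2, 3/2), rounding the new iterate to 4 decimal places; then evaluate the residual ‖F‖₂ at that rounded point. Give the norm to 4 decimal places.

0.2484

At (1/2, 3/2): F = (1.3750, 1.122495).
Jacobian J = [[8·p·q - q^2, 4·p^2 - 2·p·q + 4], [2·p·q + 8·p + 2·q^2 - 5, p^2 + 4·p·q + cos(q)]].
At the point, J = [[3.7500, 3.5000], [5.0000, 3.320737]] (det J = -5.047235).
Solving J·Δ = −F gives Δ = (0.1263, -0.5281).
Then the next iterate is (p, q)₁ = (0.6263, 0.9719).
Re-evaluating at (0.6263, 0.9719): F = (-0.179079, -0.172113), so ‖F‖₂ = 0.2484.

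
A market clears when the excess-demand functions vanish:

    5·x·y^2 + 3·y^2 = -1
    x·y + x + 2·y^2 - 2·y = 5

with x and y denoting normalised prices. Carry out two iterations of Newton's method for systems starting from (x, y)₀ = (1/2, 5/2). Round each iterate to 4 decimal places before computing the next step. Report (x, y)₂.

(-0.6336, 2.4612)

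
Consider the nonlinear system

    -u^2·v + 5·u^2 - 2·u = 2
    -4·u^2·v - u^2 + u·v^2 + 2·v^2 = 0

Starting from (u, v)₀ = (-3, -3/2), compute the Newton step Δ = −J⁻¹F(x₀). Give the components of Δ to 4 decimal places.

At (-3, -3/2): F = (62.5000, 42.7500).
Jacobian J = [[-2·u·v + 10·u - 2, -u^2], [-8·u·v - 2·u + v^2, -4·u^2 + 2·u·v + 4·v]].
At the point, J = [[-41.0000, -9.0000], [-27.7500, -33.0000]] (det J = 1103.2500).
Solving J·Δ = −F gives Δ = (1.5207, 0.0167).

(1.5207, 0.0167)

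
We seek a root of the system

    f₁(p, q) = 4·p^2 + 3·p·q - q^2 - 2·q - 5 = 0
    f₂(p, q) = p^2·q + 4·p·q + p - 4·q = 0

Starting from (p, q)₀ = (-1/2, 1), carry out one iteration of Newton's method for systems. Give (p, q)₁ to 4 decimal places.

(-1.0225, -0.4505)

At (-1/2, 1): F = (-8.5000, -6.2500).
Jacobian J = [[8·p + 3·q, 3·p - 2·q - 2], [2·p·q + 4·q + 1, p^2 + 4·p - 4]].
At the point, J = [[-1.0000, -5.5000], [4.0000, -5.7500]] (det J = 27.7500).
Solving J·Δ = −F gives Δ = (-0.5225, -1.4505).
Then the next iterate is (p, q)₁ = (-1.0225, -0.4505).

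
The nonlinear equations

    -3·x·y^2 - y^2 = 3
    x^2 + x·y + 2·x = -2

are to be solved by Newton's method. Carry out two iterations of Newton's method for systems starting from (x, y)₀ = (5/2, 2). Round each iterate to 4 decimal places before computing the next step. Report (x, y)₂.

(-0.3022, 1.2178)

At (5/2, 2): F = (-37.0000, 18.2500).
Jacobian J = [[-3·y^2, -6·x·y - 2·y], [2·x + y + 2, x]].
At the point, J = [[-12.0000, -34.0000], [9.0000, 2.5000]] (det J = 276.0000).
Solving J·Δ = −F gives Δ = (-1.9130, -0.4130).
Then the next iterate is (x, y)₁ = (0.5870, 1.5870).
Round to (0.5870, 1.5870) and repeat: F = (-9.953769, 4.450138), J = [[-7.555707, -8.763414], [4.7610, 0.5870]].
Δ = (-0.8892, -0.3692), so (x, y)₂ = (-0.3022, 1.2178).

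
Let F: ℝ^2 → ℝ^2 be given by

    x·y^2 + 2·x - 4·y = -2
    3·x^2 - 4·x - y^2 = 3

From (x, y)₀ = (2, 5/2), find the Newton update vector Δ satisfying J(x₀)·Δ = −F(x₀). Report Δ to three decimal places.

At (2, 5/2): F = (8.500, -5.250).
Jacobian J = [[y^2 + 2, 2·x·y - 4], [6·x - 4, -2·y]].
At the point, J = [[8.250, 6.000], [8.000, -5.000]] (det J = -89.250).
Solving J·Δ = −F gives Δ = (-0.123, -1.247).

(-0.123, -1.247)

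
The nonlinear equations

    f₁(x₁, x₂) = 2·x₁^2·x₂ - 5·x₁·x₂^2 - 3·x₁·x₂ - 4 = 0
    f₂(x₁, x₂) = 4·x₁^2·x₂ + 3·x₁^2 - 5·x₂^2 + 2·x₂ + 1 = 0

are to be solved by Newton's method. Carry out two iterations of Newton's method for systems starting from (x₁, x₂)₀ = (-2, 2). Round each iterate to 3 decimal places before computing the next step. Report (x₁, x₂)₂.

At (-2, 2): F = (64.000, 29.000).
Jacobian J = [[4·x₁·x₂ - 5·x₂^2 - 3·x₂, 2·x₁^2 - 10·x₁·x₂ - 3·x₁], [8·x₁·x₂ + 6·x₁, 4·x₁^2 - 10·x₂ + 2]].
At the point, J = [[-42.000, 54.000], [-44.000, -2.000]] (det J = 2460.000).
Solving J·Δ = −F gives Δ = (0.689, -0.650).
Then the next iterate is (x₁, x₂)₁ = (-1.311, 1.350).
Round to (-1.311, 1.350) and repeat: F = (17.89658, 9.02476), J = [[-20.24190, 25.06894], [-22.02480, -4.62512]].
Δ = (0.479, -0.328), so (x₁, x₂)₂ = (-0.832, 1.022).

(-0.832, 1.022)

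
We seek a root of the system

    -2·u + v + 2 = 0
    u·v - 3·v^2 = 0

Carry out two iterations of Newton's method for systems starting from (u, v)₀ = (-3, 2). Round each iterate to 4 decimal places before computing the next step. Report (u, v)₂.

At (-3, 2): F = (10.0000, -18.0000).
Jacobian J = [[-2, 1], [v, u - 6·v]].
At the point, J = [[-2.0000, 1.0000], [2.0000, -15.0000]] (det J = 28.0000).
Solving J·Δ = −F gives Δ = (4.7143, -0.5714).
Then the next iterate is (u, v)₁ = (1.7143, 1.4286).
Round to (1.7143, 1.4286) and repeat: F = (0.0000, -3.673645), J = [[-2.0000, 1.0000], [1.4286, -6.8573]].
Δ = (-0.2990, -0.5980), so (u, v)₂ = (1.4153, 0.8306).

(1.4153, 0.8306)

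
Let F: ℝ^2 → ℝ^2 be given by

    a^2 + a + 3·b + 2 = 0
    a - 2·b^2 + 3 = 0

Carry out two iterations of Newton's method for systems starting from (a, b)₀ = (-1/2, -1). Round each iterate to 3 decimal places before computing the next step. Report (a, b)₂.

At (-1/2, -1): F = (-1.250, 0.500).
Jacobian J = [[2·a + 1, 3], [1, -4·b]].
At the point, J = [[0.000, 3.000], [1.000, 4.000]] (det J = -3.000).
Solving J·Δ = −F gives Δ = (-2.167, 0.417).
Then the next iterate is (a, b)₁ = (-2.667, -0.583).
Round to (-2.667, -0.583) and repeat: F = (4.69689, -0.34678), J = [[-4.334, 3.000], [1.000, 2.332]].
Δ = (0.915, -0.244), so (a, b)₂ = (-1.752, -0.827).

(-1.752, -0.827)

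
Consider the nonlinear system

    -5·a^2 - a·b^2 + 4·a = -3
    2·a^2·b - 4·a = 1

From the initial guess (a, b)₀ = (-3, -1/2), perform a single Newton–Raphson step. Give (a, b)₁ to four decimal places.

(-1.4474, -0.7836)

At (-3, -1/2): F = (-53.2500, 2.0000).
Jacobian J = [[-10·a - b^2 + 4, -2·a·b], [4·a·b - 4, 2·a^2]].
At the point, J = [[33.7500, -3.0000], [2.0000, 18.0000]] (det J = 613.5000).
Solving J·Δ = −F gives Δ = (1.5526, -0.2836).
Then the next iterate is (a, b)₁ = (-1.4474, -0.7836).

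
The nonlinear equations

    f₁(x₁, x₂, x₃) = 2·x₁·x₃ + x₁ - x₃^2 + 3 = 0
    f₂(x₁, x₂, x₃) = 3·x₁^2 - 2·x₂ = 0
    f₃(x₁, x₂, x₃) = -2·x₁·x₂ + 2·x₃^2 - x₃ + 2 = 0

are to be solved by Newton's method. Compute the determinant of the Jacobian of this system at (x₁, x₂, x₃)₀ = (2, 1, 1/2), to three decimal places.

-160.000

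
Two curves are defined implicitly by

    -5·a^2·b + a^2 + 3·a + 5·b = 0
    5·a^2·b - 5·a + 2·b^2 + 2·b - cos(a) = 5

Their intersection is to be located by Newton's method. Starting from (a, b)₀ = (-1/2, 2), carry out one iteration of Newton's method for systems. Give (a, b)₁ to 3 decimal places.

At (-1/2, 2): F = (6.250, 11.12242).
Jacobian J = [[-10·a·b + 2·a + 3, -5·a^2 + 5], [10·a·b + sin(a) - 5, 5·a^2 + 4·b + 2]].
At the point, J = [[12.000, 3.750], [-15.47943, 11.250]] (det J = 193.04785).
Solving J·Δ = −F gives Δ = (-0.148, -1.193).
Then the next iterate is (a, b)₁ = (-0.648, 0.807).

(-0.648, 0.807)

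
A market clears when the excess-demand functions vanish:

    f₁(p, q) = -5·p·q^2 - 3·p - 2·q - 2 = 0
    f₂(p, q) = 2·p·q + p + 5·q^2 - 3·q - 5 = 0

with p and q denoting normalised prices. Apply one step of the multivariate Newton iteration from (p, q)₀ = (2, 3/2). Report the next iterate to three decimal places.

At (2, 3/2): F = (-33.500, 9.750).
Jacobian J = [[-5·q^2 - 3, -10·p·q - 2], [2·q + 1, 2·p + 10·q - 3]].
At the point, J = [[-14.250, -32.000], [4.000, 16.000]] (det J = -100.000).
Solving J·Δ = −F gives Δ = (-2.240, -0.049).
Then the next iterate is (p, q)₁ = (-0.240, 1.451).

(-0.240, 1.451)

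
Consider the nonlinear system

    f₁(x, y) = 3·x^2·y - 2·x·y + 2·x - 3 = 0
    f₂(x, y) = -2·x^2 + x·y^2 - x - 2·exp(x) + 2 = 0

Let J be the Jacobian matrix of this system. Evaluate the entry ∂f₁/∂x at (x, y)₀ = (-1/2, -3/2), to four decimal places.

9.5000

∂f₁/∂x = 6·x·y - 2·y + 2.
At (-1/2, -3/2) this is 9.5000.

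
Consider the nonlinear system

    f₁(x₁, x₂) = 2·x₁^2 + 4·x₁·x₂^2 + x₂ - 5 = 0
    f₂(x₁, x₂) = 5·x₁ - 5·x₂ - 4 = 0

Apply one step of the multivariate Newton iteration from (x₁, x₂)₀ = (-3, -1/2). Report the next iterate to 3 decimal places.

At (-3, -1/2): F = (9.500, -16.500).
Jacobian J = [[4·x₁ + 4·x₂^2, 8·x₁·x₂ + 1], [5, -5]].
At the point, J = [[-11.000, 13.000], [5.000, -5.000]] (det J = -10.000).
Solving J·Δ = −F gives Δ = (16.700, 13.400).
Then the next iterate is (x₁, x₂)₁ = (13.700, 12.900).

(13.700, 12.900)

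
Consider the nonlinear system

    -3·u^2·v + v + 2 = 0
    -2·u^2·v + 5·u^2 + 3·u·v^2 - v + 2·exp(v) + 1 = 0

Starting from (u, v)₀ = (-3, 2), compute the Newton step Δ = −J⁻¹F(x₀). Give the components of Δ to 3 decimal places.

(1.291, -0.136)

At (-3, 2): F = (-50.000, -13.22189).
Jacobian J = [[-6·u·v, -3·u^2 + 1], [-4·u·v + 10·u + 3·v^2, -2·u^2 + 6·u·v + 2·exp(v) - 1]].
At the point, J = [[36.000, -26.000], [6.000, -40.22189]] (det J = -1291.98796).
Solving J·Δ = −F gives Δ = (1.291, -0.136).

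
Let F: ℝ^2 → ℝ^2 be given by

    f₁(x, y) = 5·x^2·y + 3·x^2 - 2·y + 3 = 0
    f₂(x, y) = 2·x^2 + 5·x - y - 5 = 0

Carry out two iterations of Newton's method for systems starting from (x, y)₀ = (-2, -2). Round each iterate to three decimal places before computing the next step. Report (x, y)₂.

At (-2, -2): F = (-21.000, -5.000).
Jacobian J = [[10·x·y + 6·x, 5·x^2 - 2], [4·x + 5, -1]].
At the point, J = [[28.000, 18.000], [-3.000, -1.000]] (det J = 26.000).
Solving J·Δ = −F gives Δ = (-4.269, 7.808).
Then the next iterate is (x, y)₁ = (-6.269, 5.808).
Round to (-6.269, 5.808) and repeat: F = (1250.56757, 36.44772), J = [[-401.71752, 194.50181], [-20.076, -1.000]].
Δ = (1.937, -2.430), so (x, y)₂ = (-4.332, 3.378).

(-4.332, 3.378)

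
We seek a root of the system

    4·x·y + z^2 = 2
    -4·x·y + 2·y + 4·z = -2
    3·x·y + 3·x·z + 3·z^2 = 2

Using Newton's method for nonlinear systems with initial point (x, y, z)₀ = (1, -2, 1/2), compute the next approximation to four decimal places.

(0.3421, -0.8509, 0.3904)

At (1, -2, 1/2): F = (-9.7500, 8.0000, -5.7500).
Jacobian J = [[4·y, 4·x, 2·z], [-4·y, -4·x + 2, 4], [3·y + 3·z, 3·x, 3·x + 6·z]].
At the point, J = [[-8.0000, 4.0000, 1.0000], [8.0000, -2.0000, 4.0000], [-4.5000, 3.0000, 6.0000]] (det J = -57.0000).
Solving J·Δ = −F gives Δ = (-0.6579, 1.1491, -0.1096).
Then the next iterate is (x, y, z)₁ = (0.3421, -0.8509, 0.3904).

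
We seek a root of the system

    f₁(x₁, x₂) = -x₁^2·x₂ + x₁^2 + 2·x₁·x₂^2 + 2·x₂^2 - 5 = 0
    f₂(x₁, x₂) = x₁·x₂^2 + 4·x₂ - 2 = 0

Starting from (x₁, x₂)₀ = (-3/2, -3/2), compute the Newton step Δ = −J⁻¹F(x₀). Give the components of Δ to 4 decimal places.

At (-3/2, -3/2): F = (-1.6250, -11.3750).
Jacobian J = [[-2·x₁·x₂ + 2·x₁ + 2·x₂^2, -x₁^2 + 4·x₁·x₂ + 4·x₂], [x₂^2, 2·x₁·x₂ + 4]].
At the point, J = [[-3.0000, 0.7500], [2.2500, 8.5000]] (det J = -27.1875).
Solving J·Δ = −F gives Δ = (-0.1943, 1.3897).

(-0.1943, 1.3897)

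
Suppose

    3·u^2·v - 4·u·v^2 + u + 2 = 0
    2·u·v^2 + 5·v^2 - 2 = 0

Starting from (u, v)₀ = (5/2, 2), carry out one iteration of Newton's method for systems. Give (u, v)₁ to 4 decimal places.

At (5/2, 2): F = (2.0000, 38.0000).
Jacobian J = [[6·u·v - 4·v^2 + 1, 3·u^2 - 8·u·v], [2·v^2, 4·u·v + 10·v]].
At the point, J = [[15.0000, -21.2500], [8.0000, 40.0000]] (det J = 770.0000).
Solving J·Δ = −F gives Δ = (-1.1526, -0.7195).
Then the next iterate is (u, v)₁ = (1.3474, 1.2805).

(1.3474, 1.2805)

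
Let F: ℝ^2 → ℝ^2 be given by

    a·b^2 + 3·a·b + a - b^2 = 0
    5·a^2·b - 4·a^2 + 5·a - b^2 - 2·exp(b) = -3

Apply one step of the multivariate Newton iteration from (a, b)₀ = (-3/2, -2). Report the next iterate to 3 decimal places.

At (-3/2, -2): F = (-2.500, -40.27067).
Jacobian J = [[b^2 + 3·b + 1, 2·a·b + 3·a - 2·b], [10·a·b - 8·a + 5, 5·a^2 - 2·b - 2·exp(b)]].
At the point, J = [[-1.000, 5.500], [47.000, 14.97933]] (det J = -273.47933).
Solving J·Δ = −F gives Δ = (0.673, 0.577).
Then the next iterate is (a, b)₁ = (-0.827, -1.423).

(-0.827, -1.423)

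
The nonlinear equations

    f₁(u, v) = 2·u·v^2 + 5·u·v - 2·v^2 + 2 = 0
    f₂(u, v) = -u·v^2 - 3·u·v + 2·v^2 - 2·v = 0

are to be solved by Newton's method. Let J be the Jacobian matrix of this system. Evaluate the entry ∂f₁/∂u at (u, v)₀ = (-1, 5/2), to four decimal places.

∂f₁/∂u = 2·v^2 + 5·v.
At (-1, 5/2) this is 25.0000.

25.0000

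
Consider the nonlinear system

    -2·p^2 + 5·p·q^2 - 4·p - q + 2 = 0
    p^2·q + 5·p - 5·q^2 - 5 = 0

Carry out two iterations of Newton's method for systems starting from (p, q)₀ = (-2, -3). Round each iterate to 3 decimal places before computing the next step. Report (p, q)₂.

(-2.230, 1.212)

At (-2, -3): F = (-85.000, -72.000).
Jacobian J = [[-4·p + 5·q^2 - 4, 10·p·q - 1], [2·p·q + 5, p^2 - 10·q]].
At the point, J = [[49.000, 59.000], [17.000, 34.000]] (det J = 663.000).
Solving J·Δ = −F gives Δ = (-2.048, 3.142).
Then the next iterate is (p, q)₁ = (-4.048, 0.142).
Round to (-4.048, 0.142) and repeat: F = (-15.13073, -23.01396), J = [[12.29282, -6.74816], [3.85037, 14.96630]].
Δ = (1.818, 1.070), so (p, q)₂ = (-2.230, 1.212).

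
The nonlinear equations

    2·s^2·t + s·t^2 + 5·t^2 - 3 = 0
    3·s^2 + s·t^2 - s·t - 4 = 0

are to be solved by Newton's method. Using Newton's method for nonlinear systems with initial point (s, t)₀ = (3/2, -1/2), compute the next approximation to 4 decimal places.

At (3/2, -1/2): F = (-3.6250, 3.8750).
Jacobian J = [[4·s·t + t^2, 2·s^2 + 2·s·t + 10·t], [6·s + t^2 - t, 2·s·t - s]].
At the point, J = [[-2.7500, -2.0000], [9.7500, -3.0000]] (det J = 27.7500).
Solving J·Δ = −F gives Δ = (-0.6712, -0.8896).
Then the next iterate is (s, t)₁ = (0.8288, -1.3896).

(0.8288, -1.3896)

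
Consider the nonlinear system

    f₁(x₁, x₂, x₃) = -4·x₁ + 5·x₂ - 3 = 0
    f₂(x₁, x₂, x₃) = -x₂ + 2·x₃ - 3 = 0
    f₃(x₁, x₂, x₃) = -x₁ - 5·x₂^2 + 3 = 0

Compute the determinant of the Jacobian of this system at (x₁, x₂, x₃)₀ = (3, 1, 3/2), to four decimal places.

-90.0000

J = [[-4, 5, 0], [0, -1, 2], [-1, -10·x₂, 0]].
At the point, J = [[-4.0000, 5.0000, 0.0000], [0.0000, -1.0000, 2.0000], [-1.0000, -10.0000, 0.0000]].
det J = -90.0000.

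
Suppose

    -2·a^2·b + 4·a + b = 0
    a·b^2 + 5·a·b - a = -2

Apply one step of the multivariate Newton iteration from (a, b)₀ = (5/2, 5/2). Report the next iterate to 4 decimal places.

At (5/2, 5/2): F = (-18.7500, 46.3750).
Jacobian J = [[-4·a·b + 4, -2·a^2 + 1], [b^2 + 5·b - 1, 2·a·b + 5·a]].
At the point, J = [[-21.0000, -11.5000], [17.7500, 25.0000]] (det J = -320.8750).
Solving J·Δ = −F gives Δ = (0.2012, -1.9979).
Then the next iterate is (a, b)₁ = (2.7012, 0.5021).

(2.7012, 0.5021)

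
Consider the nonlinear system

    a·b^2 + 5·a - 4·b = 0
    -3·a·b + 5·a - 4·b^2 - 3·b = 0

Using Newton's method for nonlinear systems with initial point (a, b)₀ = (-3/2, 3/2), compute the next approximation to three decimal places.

At (-3/2, 3/2): F = (-16.875, -14.250).
Jacobian J = [[b^2 + 5, 2·a·b - 4], [-3·b + 5, -3·a - 8·b - 3]].
At the point, J = [[7.250, -8.500], [0.500, -10.500]] (det J = -71.875).
Solving J·Δ = −F gives Δ = (0.780, -1.320).
Then the next iterate is (a, b)₁ = (-0.720, 0.180).

(-0.720, 0.180)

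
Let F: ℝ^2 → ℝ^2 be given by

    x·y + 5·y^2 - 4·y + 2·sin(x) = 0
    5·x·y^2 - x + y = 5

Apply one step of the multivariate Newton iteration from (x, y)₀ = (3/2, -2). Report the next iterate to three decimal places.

(2.121, -0.852)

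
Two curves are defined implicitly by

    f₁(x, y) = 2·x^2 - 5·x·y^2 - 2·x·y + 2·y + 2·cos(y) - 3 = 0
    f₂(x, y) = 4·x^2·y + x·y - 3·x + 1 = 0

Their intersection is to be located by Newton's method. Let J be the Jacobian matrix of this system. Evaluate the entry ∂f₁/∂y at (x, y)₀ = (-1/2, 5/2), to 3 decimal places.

14.303

∂f₁/∂y = -10·x·y - 2·x - 2·sin(y) + 2.
At (-1/2, 5/2) this is 14.303.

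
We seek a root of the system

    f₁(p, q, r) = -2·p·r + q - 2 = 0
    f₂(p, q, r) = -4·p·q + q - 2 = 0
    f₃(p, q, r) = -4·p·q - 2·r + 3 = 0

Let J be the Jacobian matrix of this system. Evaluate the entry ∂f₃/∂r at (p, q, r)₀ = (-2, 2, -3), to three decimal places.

-2.000

∂f₃/∂r = -2.
At (-2, 2, -3) this is -2.000.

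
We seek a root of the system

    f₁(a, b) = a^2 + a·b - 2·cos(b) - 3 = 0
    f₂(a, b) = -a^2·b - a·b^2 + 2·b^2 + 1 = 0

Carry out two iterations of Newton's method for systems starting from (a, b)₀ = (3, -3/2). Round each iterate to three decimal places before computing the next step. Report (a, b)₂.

At (3, -3/2): F = (1.35853, 12.250).
Jacobian J = [[2·a + b, a + 2·sin(b)], [-2·a·b - b^2, -a^2 - 2·a·b + 4·b]].
At the point, J = [[4.500, 1.00501], [6.750, -6.000]] (det J = -33.78382).
Solving J·Δ = −F gives Δ = (-0.606, 1.360).
Then the next iterate is (a, b)₁ = (2.394, -0.140).
Round to (2.394, -0.140) and repeat: F = (0.41564, 1.79465), J = [[4.648, 2.11491], [0.65072, -5.62092]].
Δ = (-0.223, 0.293), so (a, b)₂ = (2.171, 0.153).

(2.171, 0.153)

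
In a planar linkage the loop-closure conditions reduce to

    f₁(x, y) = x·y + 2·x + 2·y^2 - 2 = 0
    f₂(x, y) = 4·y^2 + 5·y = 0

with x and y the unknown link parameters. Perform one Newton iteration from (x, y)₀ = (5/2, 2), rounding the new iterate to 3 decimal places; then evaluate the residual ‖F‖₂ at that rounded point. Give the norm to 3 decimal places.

At (5/2, 2): F = (16.000, 26.000).
Jacobian J = [[y + 2, x + 4·y], [0, 8·y + 5]].
At the point, J = [[4.000, 10.500], [0.000, 21.000]] (det J = 84.000).
Solving J·Δ = −F gives Δ = (-0.750, -1.238).
Then the next iterate is (x, y)₁ = (1.750, 0.762).
Re-evaluating at (1.750, 0.762): F = (3.99479, 6.13258), so ‖F‖₂ = 7.319.

7.319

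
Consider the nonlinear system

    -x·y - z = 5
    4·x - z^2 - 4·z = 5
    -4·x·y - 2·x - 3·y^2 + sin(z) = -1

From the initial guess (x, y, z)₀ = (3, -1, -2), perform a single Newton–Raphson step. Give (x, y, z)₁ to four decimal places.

(0.2500, -1.2662, -3.9514)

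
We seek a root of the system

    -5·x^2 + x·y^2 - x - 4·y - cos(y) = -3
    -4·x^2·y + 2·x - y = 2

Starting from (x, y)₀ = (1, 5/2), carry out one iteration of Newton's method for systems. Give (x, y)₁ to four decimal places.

(0.0533, 3.4083)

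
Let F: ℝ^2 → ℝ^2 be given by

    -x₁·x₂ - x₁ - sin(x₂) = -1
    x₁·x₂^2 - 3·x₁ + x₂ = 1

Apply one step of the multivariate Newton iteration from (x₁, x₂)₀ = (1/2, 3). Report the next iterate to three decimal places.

(0.130, 2.306)

At (1/2, 3): F = (-1.14112, 5.000).
Jacobian J = [[-x₂ - 1, -x₁ - cos(x₂)], [x₂^2 - 3, 2·x₁·x₂ + 1]].
At the point, J = [[-4.000, 0.48999], [6.000, 4.000]] (det J = -18.93995).
Solving J·Δ = −F gives Δ = (-0.370, -0.694).
Then the next iterate is (x₁, x₂)₁ = (0.130, 2.306).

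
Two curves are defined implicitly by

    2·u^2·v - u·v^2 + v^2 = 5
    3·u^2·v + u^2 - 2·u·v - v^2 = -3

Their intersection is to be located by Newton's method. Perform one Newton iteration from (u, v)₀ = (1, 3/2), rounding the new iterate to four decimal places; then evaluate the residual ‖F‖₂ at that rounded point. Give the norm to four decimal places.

At (1, 3/2): F = (-2.0000, 3.2500).
Jacobian J = [[4·u·v - v^2, 2·u^2 - 2·u·v + 2·v], [6·u·v + 2·u - 2·v, 3·u^2 - 2·u - 2·v]].
At the point, J = [[3.7500, 2.0000], [8.0000, -2.0000]] (det J = -23.5000).
Solving J·Δ = −F gives Δ = (-0.1064, 1.1995).
Then the next iterate is (u, v)₁ = (0.8936, 2.6995).
Re-evaluating at (0.8936, 2.6995): F = (0.086583, -1.846504), so ‖F‖₂ = 1.8485.

1.8485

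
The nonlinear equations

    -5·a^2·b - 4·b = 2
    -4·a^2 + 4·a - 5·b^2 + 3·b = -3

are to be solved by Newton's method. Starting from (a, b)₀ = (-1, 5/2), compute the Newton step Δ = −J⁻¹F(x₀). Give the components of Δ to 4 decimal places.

At (-1, 5/2): F = (-24.5000, -28.7500).
Jacobian J = [[-10·a·b, -5·a^2 - 4], [-8·a + 4, -10·b + 3]].
At the point, J = [[25.0000, -9.0000], [12.0000, -22.0000]] (det J = -442.0000).
Solving J·Δ = −F gives Δ = (0.6340, -0.9610).

(0.6340, -0.9610)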